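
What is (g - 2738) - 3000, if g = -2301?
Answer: -8039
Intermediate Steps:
(g - 2738) - 3000 = (-2301 - 2738) - 3000 = -5039 - 3000 = -8039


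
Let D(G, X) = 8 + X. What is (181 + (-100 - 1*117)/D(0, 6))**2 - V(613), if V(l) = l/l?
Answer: 109557/4 ≈ 27389.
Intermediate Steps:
V(l) = 1
(181 + (-100 - 1*117)/D(0, 6))**2 - V(613) = (181 + (-100 - 1*117)/(8 + 6))**2 - 1*1 = (181 + (-100 - 117)/14)**2 - 1 = (181 - 217*1/14)**2 - 1 = (181 - 31/2)**2 - 1 = (331/2)**2 - 1 = 109561/4 - 1 = 109557/4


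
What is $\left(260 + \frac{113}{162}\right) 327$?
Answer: $\frac{4603397}{54} \approx 85248.0$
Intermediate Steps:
$\left(260 + \frac{113}{162}\right) 327 = \frac{42233}{162} \cdot 327 = \frac{4603397}{54}$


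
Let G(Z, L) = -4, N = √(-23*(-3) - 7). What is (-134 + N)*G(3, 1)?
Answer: 536 - 4*√62 ≈ 504.50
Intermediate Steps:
N = √62 (N = √(69 - 7) = √62 ≈ 7.8740)
(-134 + N)*G(3, 1) = (-134 + √62)*(-4) = 536 - 4*√62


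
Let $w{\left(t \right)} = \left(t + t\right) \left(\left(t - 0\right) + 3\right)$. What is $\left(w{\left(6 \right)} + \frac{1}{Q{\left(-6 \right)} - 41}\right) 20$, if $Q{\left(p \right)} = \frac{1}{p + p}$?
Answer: $\frac{1064640}{493} \approx 2159.5$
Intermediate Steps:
$Q{\left(p \right)} = \frac{1}{2 p}$
$w{\left(t \right)} = 2 t \left(3 + t\right)$ ($w{\left(t \right)} = 2 t \left(\left(t + 0\right) + 3\right) = 2 t \left(t + 3\right) = 2 t \left(3 + t\right)$)
$\left(w{\left(6 \right)} + \frac{1}{Q{\left(-6 \right)} - 41}\right) 20 = \left(2 \cdot 6 \left(3 + 6\right) + \frac{1}{\frac{1}{2 \left(-6\right)} - 41}\right) 20 = \left(2 \cdot 6 \cdot 9 + \frac{1}{\frac{1}{2} \left(- \frac{1}{6}\right) - 41}\right) 20 = \left(108 + \frac{1}{- \frac{1}{12} - 41}\right) 20 = \left(108 + \frac{1}{- \frac{493}{12}}\right) 20 = \left(108 - \frac{12}{493}\right) 20 = \frac{53232}{493} \cdot 20 = \frac{1064640}{493}$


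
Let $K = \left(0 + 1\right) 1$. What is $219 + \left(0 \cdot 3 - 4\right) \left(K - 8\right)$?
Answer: $247$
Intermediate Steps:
$K = 1$ ($K = 1 \cdot 1 = 1$)
$219 + \left(0 \cdot 3 - 4\right) \left(K - 8\right) = 219 + \left(0 \cdot 3 - 4\right) \left(1 - 8\right) = 219 + \left(0 - 4\right) \left(-7\right) = 219 - -28 = 219 + 28 = 247$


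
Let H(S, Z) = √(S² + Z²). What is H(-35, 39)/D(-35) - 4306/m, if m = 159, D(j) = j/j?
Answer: -4306/159 + √2746 ≈ 25.321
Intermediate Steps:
D(j) = 1
H(-35, 39)/D(-35) - 4306/m = √((-35)² + 39²)/1 - 4306/159 = √(1225 + 1521)*1 - 4306*1/159 = √2746*1 - 4306/159 = √2746 - 4306/159 = -4306/159 + √2746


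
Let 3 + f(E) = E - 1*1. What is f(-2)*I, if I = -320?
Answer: 1920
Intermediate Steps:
f(E) = -4 + E (f(E) = -3 + (E - 1*1) = -3 + (E - 1) = -3 + (-1 + E) = -4 + E)
f(-2)*I = (-4 - 2)*(-320) = -6*(-320) = 1920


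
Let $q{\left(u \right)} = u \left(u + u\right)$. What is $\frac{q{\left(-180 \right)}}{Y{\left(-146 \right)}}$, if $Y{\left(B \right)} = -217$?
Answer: $- \frac{64800}{217} \approx -298.62$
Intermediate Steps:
$q{\left(u \right)} = 2 u^{2}$ ($q{\left(u \right)} = u 2 u = 2 u^{2}$)
$\frac{q{\left(-180 \right)}}{Y{\left(-146 \right)}} = \frac{2 \left(-180\right)^{2}}{-217} = 2 \cdot 32400 \left(- \frac{1}{217}\right) = 64800 \left(- \frac{1}{217}\right) = - \frac{64800}{217}$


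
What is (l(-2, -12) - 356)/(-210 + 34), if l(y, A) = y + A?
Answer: 185/88 ≈ 2.1023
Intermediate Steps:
l(y, A) = A + y
(l(-2, -12) - 356)/(-210 + 34) = ((-12 - 2) - 356)/(-210 + 34) = (-14 - 356)/(-176) = -370*(-1/176) = 185/88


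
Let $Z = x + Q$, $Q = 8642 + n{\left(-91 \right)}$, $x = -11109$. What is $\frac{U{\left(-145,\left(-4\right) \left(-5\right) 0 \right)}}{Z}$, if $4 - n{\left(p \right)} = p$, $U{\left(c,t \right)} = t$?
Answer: $0$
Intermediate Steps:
$n{\left(p \right)} = 4 - p$
$Q = 8737$ ($Q = 8642 + \left(4 - -91\right) = 8642 + \left(4 + 91\right) = 8642 + 95 = 8737$)
$Z = -2372$ ($Z = -11109 + 8737 = -2372$)
$\frac{U{\left(-145,\left(-4\right) \left(-5\right) 0 \right)}}{Z} = \frac{\left(-4\right) \left(-5\right) 0}{-2372} = 20 \cdot 0 \left(- \frac{1}{2372}\right) = 0 \left(- \frac{1}{2372}\right) = 0$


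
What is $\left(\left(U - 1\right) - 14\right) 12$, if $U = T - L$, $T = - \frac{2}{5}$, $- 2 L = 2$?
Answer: $- \frac{864}{5} \approx -172.8$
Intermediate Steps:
$L = -1$ ($L = \left(- \frac{1}{2}\right) 2 = -1$)
$T = - \frac{2}{5}$ ($T = \left(-2\right) \frac{1}{5} = - \frac{2}{5} \approx -0.4$)
$U = \frac{3}{5}$ ($U = - \frac{2}{5} - -1 = - \frac{2}{5} + 1 = \frac{3}{5} \approx 0.6$)
$\left(\left(U - 1\right) - 14\right) 12 = \left(\left(\frac{3}{5} - 1\right) - 14\right) 12 = \left(- \frac{2}{5} - 14\right) 12 = \left(- \frac{72}{5}\right) 12 = - \frac{864}{5}$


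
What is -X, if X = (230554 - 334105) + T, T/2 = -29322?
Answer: 162195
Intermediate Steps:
T = -58644 (T = 2*(-29322) = -58644)
X = -162195 (X = (230554 - 334105) - 58644 = -103551 - 58644 = -162195)
-X = -1*(-162195) = 162195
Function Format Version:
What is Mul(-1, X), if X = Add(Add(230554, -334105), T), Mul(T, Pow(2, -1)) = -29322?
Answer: 162195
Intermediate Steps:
T = -58644 (T = Mul(2, -29322) = -58644)
X = -162195 (X = Add(Add(230554, -334105), -58644) = Add(-103551, -58644) = -162195)
Mul(-1, X) = Mul(-1, -162195) = 162195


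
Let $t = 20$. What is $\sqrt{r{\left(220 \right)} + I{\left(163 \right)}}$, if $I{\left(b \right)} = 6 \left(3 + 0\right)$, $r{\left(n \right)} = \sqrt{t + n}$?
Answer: $\sqrt{18 + 4 \sqrt{15}} \approx 5.7872$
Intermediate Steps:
$r{\left(n \right)} = \sqrt{20 + n}$
$I{\left(b \right)} = 18$ ($I{\left(b \right)} = 6 \cdot 3 = 18$)
$\sqrt{r{\left(220 \right)} + I{\left(163 \right)}} = \sqrt{\sqrt{20 + 220} + 18} = \sqrt{\sqrt{240} + 18} = \sqrt{4 \sqrt{15} + 18} = \sqrt{18 + 4 \sqrt{15}}$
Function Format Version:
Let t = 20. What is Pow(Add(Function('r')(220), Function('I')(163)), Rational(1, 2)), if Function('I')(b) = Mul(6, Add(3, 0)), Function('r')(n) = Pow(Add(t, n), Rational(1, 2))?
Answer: Pow(Add(18, Mul(4, Pow(15, Rational(1, 2)))), Rational(1, 2)) ≈ 5.7872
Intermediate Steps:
Function('r')(n) = Pow(Add(20, n), Rational(1, 2))
Function('I')(b) = 18 (Function('I')(b) = Mul(6, 3) = 18)
Pow(Add(Function('r')(220), Function('I')(163)), Rational(1, 2)) = Pow(Add(Pow(Add(20, 220), Rational(1, 2)), 18), Rational(1, 2)) = Pow(Add(Pow(240, Rational(1, 2)), 18), Rational(1, 2)) = Pow(Add(Mul(4, Pow(15, Rational(1, 2))), 18), Rational(1, 2)) = Pow(Add(18, Mul(4, Pow(15, Rational(1, 2)))), Rational(1, 2))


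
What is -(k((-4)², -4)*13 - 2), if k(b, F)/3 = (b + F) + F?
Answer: -310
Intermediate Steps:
k(b, F) = 3*b + 6*F (k(b, F) = 3*((b + F) + F) = 3*((F + b) + F) = 3*(b + 2*F) = 3*b + 6*F)
-(k((-4)², -4)*13 - 2) = -((3*(-4)² + 6*(-4))*13 - 2) = -((3*16 - 24)*13 - 2) = -((48 - 24)*13 - 2) = -(24*13 - 2) = -(312 - 2) = -1*310 = -310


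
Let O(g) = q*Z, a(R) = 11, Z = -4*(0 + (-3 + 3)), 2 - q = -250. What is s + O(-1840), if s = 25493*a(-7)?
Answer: 280423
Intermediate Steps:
q = 252 (q = 2 - 1*(-250) = 2 + 250 = 252)
Z = 0 (Z = -4*(0 + 0) = -4*0 = 0)
O(g) = 0 (O(g) = 252*0 = 0)
s = 280423 (s = 25493*11 = 280423)
s + O(-1840) = 280423 + 0 = 280423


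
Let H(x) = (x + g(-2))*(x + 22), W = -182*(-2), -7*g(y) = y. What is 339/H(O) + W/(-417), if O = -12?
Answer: -1288021/341940 ≈ -3.7668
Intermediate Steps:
g(y) = -y/7
W = 364
H(x) = (22 + x)*(2/7 + x) (H(x) = (x - 1/7*(-2))*(x + 22) = (x + 2/7)*(22 + x) = (2/7 + x)*(22 + x) = (22 + x)*(2/7 + x))
339/H(O) + W/(-417) = 339/(44/7 + (-12)**2 + (156/7)*(-12)) + 364/(-417) = 339/(44/7 + 144 - 1872/7) + 364*(-1/417) = 339/(-820/7) - 364/417 = 339*(-7/820) - 364/417 = -2373/820 - 364/417 = -1288021/341940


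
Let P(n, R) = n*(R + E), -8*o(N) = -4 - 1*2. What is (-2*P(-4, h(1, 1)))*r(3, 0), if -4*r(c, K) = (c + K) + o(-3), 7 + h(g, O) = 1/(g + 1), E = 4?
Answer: 75/4 ≈ 18.750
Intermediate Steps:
o(N) = ¾ (o(N) = -(-4 - 1*2)/8 = -(-4 - 2)/8 = -⅛*(-6) = ¾)
h(g, O) = -7 + 1/(1 + g) (h(g, O) = -7 + 1/(g + 1) = -7 + 1/(1 + g))
r(c, K) = -3/16 - K/4 - c/4 (r(c, K) = -((c + K) + ¾)/4 = -((K + c) + ¾)/4 = -(¾ + K + c)/4 = -3/16 - K/4 - c/4)
P(n, R) = n*(4 + R) (P(n, R) = n*(R + 4) = n*(4 + R))
(-2*P(-4, h(1, 1)))*r(3, 0) = (-(-8)*(4 + (-6 - 7*1)/(1 + 1)))*(-3/16 - ¼*0 - ¼*3) = (-(-8)*(4 + (-6 - 7)/2))*(-3/16 + 0 - ¾) = -(-8)*(4 + (½)*(-13))*(-15/16) = -(-8)*(4 - 13/2)*(-15/16) = -(-8)*(-5)/2*(-15/16) = -2*10*(-15/16) = -20*(-15/16) = 75/4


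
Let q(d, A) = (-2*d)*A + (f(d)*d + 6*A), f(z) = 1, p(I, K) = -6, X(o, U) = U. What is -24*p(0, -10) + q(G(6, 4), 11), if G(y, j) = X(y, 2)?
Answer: 168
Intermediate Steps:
G(y, j) = 2
q(d, A) = d + 6*A - 2*A*d (q(d, A) = (-2*d)*A + (1*d + 6*A) = -2*A*d + (d + 6*A) = d + 6*A - 2*A*d)
-24*p(0, -10) + q(G(6, 4), 11) = -24*(-6) + (2 + 6*11 - 2*11*2) = 144 + (2 + 66 - 44) = 144 + 24 = 168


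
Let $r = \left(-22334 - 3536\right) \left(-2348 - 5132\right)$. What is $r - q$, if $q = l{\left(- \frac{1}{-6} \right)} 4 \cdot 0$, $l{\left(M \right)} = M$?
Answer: $193507600$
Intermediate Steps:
$r = 193507600$ ($r = \left(-25870\right) \left(-7480\right) = 193507600$)
$q = 0$ ($q = - \frac{1}{-6} \cdot 4 \cdot 0 = \left(-1\right) \left(- \frac{1}{6}\right) 4 \cdot 0 = \frac{1}{6} \cdot 4 \cdot 0 = \frac{2}{3} \cdot 0 = 0$)
$r - q = 193507600 - 0 = 193507600 + 0 = 193507600$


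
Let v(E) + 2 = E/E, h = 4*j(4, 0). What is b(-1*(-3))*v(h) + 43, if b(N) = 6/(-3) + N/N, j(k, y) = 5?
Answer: 44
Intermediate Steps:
b(N) = -1 (b(N) = 6*(-⅓) + 1 = -2 + 1 = -1)
h = 20 (h = 4*5 = 20)
v(E) = -1 (v(E) = -2 + E/E = -2 + 1 = -1)
b(-1*(-3))*v(h) + 43 = -1*(-1) + 43 = 1 + 43 = 44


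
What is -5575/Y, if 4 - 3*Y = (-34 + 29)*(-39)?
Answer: 16725/191 ≈ 87.565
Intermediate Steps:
Y = -191/3 (Y = 4/3 - (-34 + 29)*(-39)/3 = 4/3 - (-5)*(-39)/3 = 4/3 - 1/3*195 = 4/3 - 65 = -191/3 ≈ -63.667)
-5575/Y = -5575/(-191/3) = -5575*(-3/191) = 16725/191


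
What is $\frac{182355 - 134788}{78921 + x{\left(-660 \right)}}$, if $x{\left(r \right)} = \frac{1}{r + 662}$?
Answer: $\frac{95134}{157843} \approx 0.60271$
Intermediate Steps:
$x{\left(r \right)} = \frac{1}{662 + r}$
$\frac{182355 - 134788}{78921 + x{\left(-660 \right)}} = \frac{182355 - 134788}{78921 + \frac{1}{662 - 660}} = \frac{47567}{78921 + \frac{1}{2}} = \frac{47567}{\frac{157843}{2}} = 47567 \cdot \frac{2}{157843} = \frac{95134}{157843}$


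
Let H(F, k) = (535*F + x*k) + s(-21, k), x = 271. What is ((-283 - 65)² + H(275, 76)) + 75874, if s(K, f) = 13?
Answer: 364712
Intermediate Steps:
H(F, k) = 13 + 271*k + 535*F (H(F, k) = (535*F + 271*k) + 13 = (271*k + 535*F) + 13 = 13 + 271*k + 535*F)
((-283 - 65)² + H(275, 76)) + 75874 = ((-283 - 65)² + (13 + 271*76 + 535*275)) + 75874 = ((-348)² + (13 + 20596 + 147125)) + 75874 = (121104 + 167734) + 75874 = 288838 + 75874 = 364712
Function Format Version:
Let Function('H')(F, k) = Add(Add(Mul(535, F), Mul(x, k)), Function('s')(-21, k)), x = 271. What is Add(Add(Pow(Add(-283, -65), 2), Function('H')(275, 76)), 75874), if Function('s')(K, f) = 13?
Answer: 364712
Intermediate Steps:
Function('H')(F, k) = Add(13, Mul(271, k), Mul(535, F)) (Function('H')(F, k) = Add(Add(Mul(535, F), Mul(271, k)), 13) = Add(Add(Mul(271, k), Mul(535, F)), 13) = Add(13, Mul(271, k), Mul(535, F)))
Add(Add(Pow(Add(-283, -65), 2), Function('H')(275, 76)), 75874) = Add(Add(Pow(Add(-283, -65), 2), Add(13, Mul(271, 76), Mul(535, 275))), 75874) = Add(Add(Pow(-348, 2), Add(13, 20596, 147125)), 75874) = Add(Add(121104, 167734), 75874) = Add(288838, 75874) = 364712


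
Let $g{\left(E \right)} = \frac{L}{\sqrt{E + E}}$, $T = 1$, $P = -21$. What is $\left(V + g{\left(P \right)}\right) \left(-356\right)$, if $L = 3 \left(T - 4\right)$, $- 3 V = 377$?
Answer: $\frac{134212}{3} - \frac{534 i \sqrt{42}}{7} \approx 44737.0 - 494.39 i$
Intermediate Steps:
$V = - \frac{377}{3}$ ($V = \left(- \frac{1}{3}\right) 377 = - \frac{377}{3} \approx -125.67$)
$L = -9$ ($L = 3 \left(1 - 4\right) = 3 \left(-3\right) = -9$)
$g{\left(E \right)} = - \frac{9 \sqrt{2}}{2 \sqrt{E}}$ ($g{\left(E \right)} = - \frac{9}{\sqrt{E + E}} = - \frac{9}{\sqrt{2 E}} = - \frac{9}{\sqrt{2} \sqrt{E}} = - 9 \frac{\sqrt{2}}{2 \sqrt{E}} = - \frac{9 \sqrt{2}}{2 \sqrt{E}}$)
$\left(V + g{\left(P \right)}\right) \left(-356\right) = \left(- \frac{377}{3} - \frac{9 \sqrt{2}}{2 i \sqrt{21}}\right) \left(-356\right) = \left(- \frac{377}{3} - \frac{9 \sqrt{2} \left(- \frac{i \sqrt{21}}{21}\right)}{2}\right) \left(-356\right) = \left(- \frac{377}{3} + \frac{3 i \sqrt{42}}{14}\right) \left(-356\right) = \frac{134212}{3} - \frac{534 i \sqrt{42}}{7}$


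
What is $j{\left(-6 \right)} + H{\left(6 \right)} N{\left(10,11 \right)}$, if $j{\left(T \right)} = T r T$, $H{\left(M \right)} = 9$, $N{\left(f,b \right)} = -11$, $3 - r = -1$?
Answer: $45$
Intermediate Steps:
$r = 4$ ($r = 3 - -1 = 3 + 1 = 4$)
$j{\left(T \right)} = 4 T^{2}$ ($j{\left(T \right)} = T 4 T = 4 T T = 4 T^{2}$)
$j{\left(-6 \right)} + H{\left(6 \right)} N{\left(10,11 \right)} = 4 \left(-6\right)^{2} + 9 \left(-11\right) = 4 \cdot 36 - 99 = 144 - 99 = 45$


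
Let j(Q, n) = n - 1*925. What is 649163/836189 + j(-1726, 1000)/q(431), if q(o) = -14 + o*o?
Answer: 120642793936/155319598183 ≈ 0.77674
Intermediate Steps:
q(o) = -14 + o**2
j(Q, n) = -925 + n (j(Q, n) = n - 925 = -925 + n)
649163/836189 + j(-1726, 1000)/q(431) = 649163/836189 + (-925 + 1000)/(-14 + 431**2) = 649163*(1/836189) + 75/(-14 + 185761) = 649163/836189 + 75/185747 = 120642793936/155319598183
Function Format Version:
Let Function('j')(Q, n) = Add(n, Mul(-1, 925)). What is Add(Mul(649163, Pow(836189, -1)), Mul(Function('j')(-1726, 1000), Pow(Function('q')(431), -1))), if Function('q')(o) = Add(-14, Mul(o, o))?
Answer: Rational(120642793936, 155319598183) ≈ 0.77674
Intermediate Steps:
Function('q')(o) = Add(-14, Pow(o, 2))
Function('j')(Q, n) = Add(-925, n) (Function('j')(Q, n) = Add(n, -925) = Add(-925, n))
Add(Mul(649163, Pow(836189, -1)), Mul(Function('j')(-1726, 1000), Pow(Function('q')(431), -1))) = Add(Mul(649163, Pow(836189, -1)), Mul(Add(-925, 1000), Pow(Add(-14, Pow(431, 2)), -1))) = Add(Mul(649163, Rational(1, 836189)), Mul(75, Pow(Add(-14, 185761), -1))) = Add(Rational(649163, 836189), Mul(75, Pow(185747, -1))) = Add(Rational(649163, 836189), Mul(75, Rational(1, 185747))) = Add(Rational(649163, 836189), Rational(75, 185747)) = Rational(120642793936, 155319598183)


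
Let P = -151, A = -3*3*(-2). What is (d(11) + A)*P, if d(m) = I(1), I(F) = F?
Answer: -2869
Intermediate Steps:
d(m) = 1
A = 18 (A = -9*(-2) = 18)
(d(11) + A)*P = (1 + 18)*(-151) = 19*(-151) = -2869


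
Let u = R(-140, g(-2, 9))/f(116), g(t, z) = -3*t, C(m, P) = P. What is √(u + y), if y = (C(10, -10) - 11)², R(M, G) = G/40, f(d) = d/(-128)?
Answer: √9268545/145 ≈ 20.996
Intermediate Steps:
f(d) = -d/128 (f(d) = d*(-1/128) = -d/128)
R(M, G) = G/40 (R(M, G) = G*(1/40) = G/40)
u = -24/145 (u = ((-3*(-2))/40)/((-1/128*116)) = ((1/40)*6)/(-29/32) = (3/20)*(-32/29) = -24/145 ≈ -0.16552)
y = 441 (y = (-10 - 11)² = (-21)² = 441)
√(u + y) = √(-24/145 + 441) = √(63921/145) = √9268545/145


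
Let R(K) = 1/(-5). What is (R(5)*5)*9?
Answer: -9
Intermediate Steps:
R(K) = -⅕ (R(K) = 1*(-⅕) = -⅕)
(R(5)*5)*9 = -⅕*5*9 = -1*9 = -9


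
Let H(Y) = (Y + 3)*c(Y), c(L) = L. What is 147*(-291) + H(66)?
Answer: -38223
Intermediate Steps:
H(Y) = Y*(3 + Y) (H(Y) = (Y + 3)*Y = (3 + Y)*Y = Y*(3 + Y))
147*(-291) + H(66) = 147*(-291) + 66*(3 + 66) = -42777 + 66*69 = -42777 + 4554 = -38223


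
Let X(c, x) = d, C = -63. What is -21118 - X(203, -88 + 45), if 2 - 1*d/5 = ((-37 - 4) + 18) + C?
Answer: -21558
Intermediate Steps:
d = 440 (d = 10 - 5*(((-37 - 4) + 18) - 63) = 10 - 5*((-41 + 18) - 63) = 10 - 5*(-23 - 63) = 10 - 5*(-86) = 10 + 430 = 440)
X(c, x) = 440
-21118 - X(203, -88 + 45) = -21118 - 1*440 = -21118 - 440 = -21558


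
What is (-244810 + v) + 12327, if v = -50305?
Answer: -282788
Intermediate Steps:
(-244810 + v) + 12327 = (-244810 - 50305) + 12327 = -295115 + 12327 = -282788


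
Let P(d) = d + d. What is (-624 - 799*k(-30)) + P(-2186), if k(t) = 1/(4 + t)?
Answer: -129097/26 ≈ -4965.3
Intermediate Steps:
P(d) = 2*d
(-624 - 799*k(-30)) + P(-2186) = (-624 - 799/(4 - 30)) + 2*(-2186) = (-624 - 799/(-26)) - 4372 = (-624 - 799*(-1/26)) - 4372 = (-624 + 799/26) - 4372 = -15425/26 - 4372 = -129097/26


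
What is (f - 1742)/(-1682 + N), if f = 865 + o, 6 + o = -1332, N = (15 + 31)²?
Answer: -2215/434 ≈ -5.1037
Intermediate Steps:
N = 2116 (N = 46² = 2116)
o = -1338 (o = -6 - 1332 = -1338)
f = -473 (f = 865 - 1338 = -473)
(f - 1742)/(-1682 + N) = (-473 - 1742)/(-1682 + 2116) = -2215/434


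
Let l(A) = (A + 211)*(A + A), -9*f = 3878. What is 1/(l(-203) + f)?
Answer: -9/33110 ≈ -0.00027182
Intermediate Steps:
f = -3878/9 (f = -⅑*3878 = -3878/9 ≈ -430.89)
l(A) = 2*A*(211 + A) (l(A) = (211 + A)*(2*A) = 2*A*(211 + A))
1/(l(-203) + f) = 1/(2*(-203)*(211 - 203) - 3878/9) = 1/(2*(-203)*8 - 3878/9) = 1/(-3248 - 3878/9) = 1/(-33110/9) = -9/33110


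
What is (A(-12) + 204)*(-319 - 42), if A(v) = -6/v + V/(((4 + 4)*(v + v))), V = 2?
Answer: -7086791/96 ≈ -73821.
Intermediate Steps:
A(v) = -47/(8*v) (A(v) = -6/v + 2/(((4 + 4)*(v + v))) = -6/v + 2/((8*(2*v))) = -6/v + 2/((16*v)) = -6/v + 2*(1/(16*v)) = -6/v + 1/(8*v) = -47/(8*v))
(A(-12) + 204)*(-319 - 42) = (-47/8/(-12) + 204)*(-319 - 42) = (-47/8*(-1/12) + 204)*(-361) = (47/96 + 204)*(-361) = (19631/96)*(-361) = -7086791/96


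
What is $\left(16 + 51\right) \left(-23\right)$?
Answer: $-1541$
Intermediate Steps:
$\left(16 + 51\right) \left(-23\right) = 67 \left(-23\right) = -1541$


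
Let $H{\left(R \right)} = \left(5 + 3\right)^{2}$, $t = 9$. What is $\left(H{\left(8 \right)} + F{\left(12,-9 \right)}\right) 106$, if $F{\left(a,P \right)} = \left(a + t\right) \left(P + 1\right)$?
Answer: $-11024$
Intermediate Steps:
$F{\left(a,P \right)} = \left(1 + P\right) \left(9 + a\right)$ ($F{\left(a,P \right)} = \left(a + 9\right) \left(P + 1\right) = \left(9 + a\right) \left(1 + P\right) = \left(1 + P\right) \left(9 + a\right)$)
$H{\left(R \right)} = 64$ ($H{\left(R \right)} = 8^{2} = 64$)
$\left(H{\left(8 \right)} + F{\left(12,-9 \right)}\right) 106 = \left(64 + \left(9 + 12 + 9 \left(-9\right) - 108\right)\right) 106 = \left(64 + \left(9 + 12 - 81 - 108\right)\right) 106 = \left(64 - 168\right) 106 = \left(-104\right) 106 = -11024$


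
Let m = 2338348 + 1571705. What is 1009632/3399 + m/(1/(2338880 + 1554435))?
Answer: 17247736039458979/1133 ≈ 1.5223e+13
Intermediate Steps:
m = 3910053
1009632/3399 + m/(1/(2338880 + 1554435)) = 1009632/3399 + 3910053/(1/(2338880 + 1554435)) = 1009632*(1/3399) + 3910053/(1/3893315) = 336544/1133 + 3910053/(1/3893315) = 336544/1133 + 3910053*3893315 = 336544/1133 + 15223067995695 = 17247736039458979/1133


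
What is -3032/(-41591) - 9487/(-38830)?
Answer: 4233937/13346930 ≈ 0.31722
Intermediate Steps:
-3032/(-41591) - 9487/(-38830) = -3032*(-1/41591) - 9487*(-1/38830) = 3032/41591 + 9487/38830 = 4233937/13346930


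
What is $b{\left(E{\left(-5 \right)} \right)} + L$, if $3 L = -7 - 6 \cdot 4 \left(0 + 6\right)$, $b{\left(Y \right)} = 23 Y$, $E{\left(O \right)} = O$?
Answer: $- \frac{496}{3} \approx -165.33$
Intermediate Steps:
$L = - \frac{151}{3}$ ($L = \frac{-7 - 6 \cdot 4 \left(0 + 6\right)}{3} = \frac{-7 - 6 \cdot 4 \cdot 6}{3} = \frac{-7 - 144}{3} = \frac{1}{3} \left(-151\right) = - \frac{151}{3} \approx -50.333$)
$b{\left(E{\left(-5 \right)} \right)} + L = 23 \left(-5\right) - \frac{151}{3} = -115 - \frac{151}{3} = - \frac{496}{3}$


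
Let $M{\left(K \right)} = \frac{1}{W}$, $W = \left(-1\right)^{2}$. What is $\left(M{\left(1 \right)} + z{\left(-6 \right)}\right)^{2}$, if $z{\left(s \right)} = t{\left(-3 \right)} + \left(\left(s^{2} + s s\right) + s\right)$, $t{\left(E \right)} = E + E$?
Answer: $3721$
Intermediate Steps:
$W = 1$
$t{\left(E \right)} = 2 E$
$M{\left(K \right)} = 1$ ($M{\left(K \right)} = 1^{-1} = 1$)
$z{\left(s \right)} = -6 + s + 2 s^{2}$ ($z{\left(s \right)} = 2 \left(-3\right) + \left(\left(s^{2} + s s\right) + s\right) = -6 + \left(\left(s^{2} + s^{2}\right) + s\right) = -6 + \left(2 s^{2} + s\right) = -6 + \left(s + 2 s^{2}\right) = -6 + s + 2 s^{2}$)
$\left(M{\left(1 \right)} + z{\left(-6 \right)}\right)^{2} = \left(1 - \left(12 - 72\right)\right)^{2} = \left(1 - -60\right)^{2} = \left(1 + 60\right)^{2} = 61^{2} = 3721$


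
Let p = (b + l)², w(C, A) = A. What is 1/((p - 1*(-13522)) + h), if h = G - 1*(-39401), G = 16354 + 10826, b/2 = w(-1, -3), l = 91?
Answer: 1/87328 ≈ 1.1451e-5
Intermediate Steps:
b = -6 (b = 2*(-3) = -6)
G = 27180
p = 7225 (p = (-6 + 91)² = 85² = 7225)
h = 66581 (h = 27180 - 1*(-39401) = 27180 + 39401 = 66581)
1/((p - 1*(-13522)) + h) = 1/((7225 - 1*(-13522)) + 66581) = 1/((7225 + 13522) + 66581) = 1/(20747 + 66581) = 1/87328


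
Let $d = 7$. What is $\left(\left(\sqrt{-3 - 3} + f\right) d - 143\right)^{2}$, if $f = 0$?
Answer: $20155 - 2002 i \sqrt{6} \approx 20155.0 - 4903.9 i$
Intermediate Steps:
$\left(\left(\sqrt{-3 - 3} + f\right) d - 143\right)^{2} = \left(\left(\sqrt{-3 - 3} + 0\right) 7 - 143\right)^{2} = \left(\left(\sqrt{-6} + 0\right) 7 - 143\right)^{2} = \left(\left(i \sqrt{6} + 0\right) 7 - 143\right)^{2} = \left(i \sqrt{6} \cdot 7 - 143\right)^{2} = \left(7 i \sqrt{6} - 143\right)^{2} = \left(-143 + 7 i \sqrt{6}\right)^{2}$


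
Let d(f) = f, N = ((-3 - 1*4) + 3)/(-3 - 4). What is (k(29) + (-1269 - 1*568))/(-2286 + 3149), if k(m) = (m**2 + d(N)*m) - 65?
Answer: -7311/6041 ≈ -1.2102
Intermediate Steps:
N = 4/7 (N = ((-3 - 4) + 3)/(-7) = (-7 + 3)*(-1/7) = -4*(-1/7) = 4/7 ≈ 0.57143)
k(m) = -65 + m**2 + 4*m/7 (k(m) = (m**2 + 4*m/7) - 65 = -65 + m**2 + 4*m/7)
(k(29) + (-1269 - 1*568))/(-2286 + 3149) = ((-65 + 29**2 + (4/7)*29) + (-1269 - 1*568))/(-2286 + 3149) = ((-65 + 841 + 116/7) + (-1269 - 568))/863 = (5548/7 - 1837)*(1/863) = -7311/7*1/863 = -7311/6041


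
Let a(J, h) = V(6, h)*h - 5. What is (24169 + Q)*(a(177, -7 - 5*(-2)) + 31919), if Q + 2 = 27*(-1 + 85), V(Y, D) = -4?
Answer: 843329370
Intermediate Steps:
Q = 2266 (Q = -2 + 27*(-1 + 85) = -2 + 27*84 = -2 + 2268 = 2266)
a(J, h) = -5 - 4*h (a(J, h) = -4*h - 5 = -5 - 4*h)
(24169 + Q)*(a(177, -7 - 5*(-2)) + 31919) = (24169 + 2266)*((-5 - 4*(-7 - 5*(-2))) + 31919) = 26435*((-5 - 4*(-7 + 10)) + 31919) = 26435*((-5 - 4*3) + 31919) = 26435*((-5 - 12) + 31919) = 26435*(-17 + 31919) = 26435*31902 = 843329370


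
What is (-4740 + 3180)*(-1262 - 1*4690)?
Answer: 9285120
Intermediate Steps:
(-4740 + 3180)*(-1262 - 1*4690) = -1560*(-1262 - 4690) = -1560*(-5952) = 9285120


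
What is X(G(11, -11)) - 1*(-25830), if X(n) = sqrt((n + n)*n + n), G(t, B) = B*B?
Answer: 25830 + 99*sqrt(3) ≈ 26001.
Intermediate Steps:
G(t, B) = B**2
X(n) = sqrt(n + 2*n**2) (X(n) = sqrt((2*n)*n + n) = sqrt(2*n**2 + n) = sqrt(n + 2*n**2))
X(G(11, -11)) - 1*(-25830) = sqrt((-11)**2*(1 + 2*(-11)**2)) - 1*(-25830) = sqrt(121*(1 + 2*121)) + 25830 = sqrt(121*(1 + 242)) + 25830 = sqrt(121*243) + 25830 = sqrt(29403) + 25830 = 99*sqrt(3) + 25830 = 25830 + 99*sqrt(3)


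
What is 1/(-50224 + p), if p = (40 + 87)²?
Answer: -1/34095 ≈ -2.9330e-5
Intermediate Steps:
p = 16129 (p = 127² = 16129)
1/(-50224 + p) = 1/(-50224 + 16129) = 1/(-34095) = -1/34095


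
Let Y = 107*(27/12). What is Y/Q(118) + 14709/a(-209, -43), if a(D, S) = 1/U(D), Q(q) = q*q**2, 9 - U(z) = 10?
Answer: -96669429789/6572128 ≈ -14709.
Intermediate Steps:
U(z) = -1 (U(z) = 9 - 1*10 = 9 - 10 = -1)
Q(q) = q**3
a(D, S) = -1 (a(D, S) = 1/(-1) = -1)
Y = 963/4 (Y = 107*(27*(1/12)) = 107*(9/4) = 963/4 ≈ 240.75)
Y/Q(118) + 14709/a(-209, -43) = 963/(4*(118**3)) + 14709/(-1) = (963/4)/1643032 + 14709*(-1) = (963/4)*(1/1643032) - 14709 = 963/6572128 - 14709 = -96669429789/6572128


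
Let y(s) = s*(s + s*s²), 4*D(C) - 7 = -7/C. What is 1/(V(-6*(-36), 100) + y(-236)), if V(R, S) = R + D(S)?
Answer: 400/1240840131893 ≈ 3.2236e-10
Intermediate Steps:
D(C) = 7/4 - 7/(4*C) (D(C) = 7/4 + (-7/C)/4 = 7/4 - 7/(4*C))
y(s) = s*(s + s³)
V(R, S) = R + 7*(-1 + S)/(4*S)
1/(V(-6*(-36), 100) + y(-236)) = 1/((7/4 - 6*(-36) - 7/4/100) + ((-236)² + (-236)⁴)) = 1/((7/4 + 216 - 7/4*1/100) + (55696 + 3102044416)) = 1/((7/4 + 216 - 7/400) + 3102100112) = 1/(87093/400 + 3102100112) = 1/(1240840131893/400) = 400/1240840131893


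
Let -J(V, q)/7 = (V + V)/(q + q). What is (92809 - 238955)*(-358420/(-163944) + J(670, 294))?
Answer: 3748108715/1863 ≈ 2.0119e+6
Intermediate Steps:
J(V, q) = -7*V/q (J(V, q) = -7*(V + V)/(q + q) = -7*2*V/(2*q) = -7*2*V*1/(2*q) = -7*V/q)
(92809 - 238955)*(-358420/(-163944) + J(670, 294)) = (92809 - 238955)*(-358420/(-163944) - 7*670/294) = -146146*(-358420*(-1/163944) - 7*670*1/294) = -146146*(89605/40986 - 335/21) = -146146*(-3949535/286902) = 3748108715/1863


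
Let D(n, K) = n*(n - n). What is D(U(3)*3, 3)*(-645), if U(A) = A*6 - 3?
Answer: 0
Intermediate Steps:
U(A) = -3 + 6*A (U(A) = 6*A - 3 = -3 + 6*A)
D(n, K) = 0 (D(n, K) = n*0 = 0)
D(U(3)*3, 3)*(-645) = 0*(-645) = 0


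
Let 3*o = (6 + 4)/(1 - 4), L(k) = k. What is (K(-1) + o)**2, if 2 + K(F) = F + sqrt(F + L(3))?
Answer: 1531/81 - 74*sqrt(2)/9 ≈ 7.2733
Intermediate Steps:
o = -10/9 (o = ((6 + 4)/(1 - 4))/3 = (10/(-3))/3 = (10*(-1/3))/3 = (1/3)*(-10/3) = -10/9 ≈ -1.1111)
K(F) = -2 + F + sqrt(3 + F) (K(F) = -2 + (F + sqrt(F + 3)) = -2 + (F + sqrt(3 + F)) = -2 + F + sqrt(3 + F))
(K(-1) + o)**2 = ((-2 - 1 + sqrt(3 - 1)) - 10/9)**2 = ((-2 - 1 + sqrt(2)) - 10/9)**2 = ((-3 + sqrt(2)) - 10/9)**2 = (-37/9 + sqrt(2))**2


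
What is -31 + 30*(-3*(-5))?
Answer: 419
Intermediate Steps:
-31 + 30*(-3*(-5)) = -31 + 30*15 = -31 + 450 = 419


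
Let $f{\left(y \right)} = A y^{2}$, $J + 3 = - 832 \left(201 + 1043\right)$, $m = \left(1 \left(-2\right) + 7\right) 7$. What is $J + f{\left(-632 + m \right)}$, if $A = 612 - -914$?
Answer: $542845123$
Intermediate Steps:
$m = 35$ ($m = \left(-2 + 7\right) 7 = 5 \cdot 7 = 35$)
$J = -1035011$ ($J = -3 - 832 \left(201 + 1043\right) = -3 - 1035008 = -1035011$)
$A = 1526$ ($A = 612 + 914 = 1526$)
$f{\left(y \right)} = 1526 y^{2}$
$J + f{\left(-632 + m \right)} = -1035011 + 1526 \left(-632 + 35\right)^{2} = -1035011 + 1526 \left(-597\right)^{2} = -1035011 + 1526 \cdot 356409 = -1035011 + 543880134 = 542845123$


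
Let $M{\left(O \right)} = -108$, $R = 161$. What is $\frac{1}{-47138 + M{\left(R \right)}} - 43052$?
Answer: $- \frac{2034034793}{47246} \approx -43052.0$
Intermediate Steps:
$\frac{1}{-47138 + M{\left(R \right)}} - 43052 = \frac{1}{-47138 - 108} - 43052 = \frac{1}{-47246} - 43052 = - \frac{1}{47246} - 43052 = - \frac{2034034793}{47246}$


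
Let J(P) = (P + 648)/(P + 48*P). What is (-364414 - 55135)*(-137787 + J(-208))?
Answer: 5665224785189/98 ≈ 5.7808e+10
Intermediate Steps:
J(P) = (648 + P)/(49*P) (J(P) = (648 + P)/((49*P)) = (648 + P)*(1/(49*P)) = (648 + P)/(49*P))
(-364414 - 55135)*(-137787 + J(-208)) = (-364414 - 55135)*(-137787 + (1/49)*(648 - 208)/(-208)) = -419549*(-137787 + (1/49)*(-1/208)*440) = -419549*(-137787 - 55/1274) = -419549*(-175540693/1274) = 5665224785189/98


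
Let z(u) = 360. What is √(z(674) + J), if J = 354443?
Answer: √354803 ≈ 595.65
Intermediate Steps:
√(z(674) + J) = √(360 + 354443) = √354803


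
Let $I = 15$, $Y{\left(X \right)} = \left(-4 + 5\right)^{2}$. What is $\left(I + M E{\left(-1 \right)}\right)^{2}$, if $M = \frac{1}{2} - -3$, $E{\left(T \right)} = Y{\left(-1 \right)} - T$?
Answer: $484$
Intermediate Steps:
$Y{\left(X \right)} = 1$ ($Y{\left(X \right)} = 1^{2} = 1$)
$E{\left(T \right)} = 1 - T$
$M = \frac{7}{2}$ ($M = \frac{1}{2} + 3 = \frac{7}{2} \approx 3.5$)
$\left(I + M E{\left(-1 \right)}\right)^{2} = \left(15 + \frac{7 \left(1 - -1\right)}{2}\right)^{2} = \left(15 + \frac{7 \left(1 + 1\right)}{2}\right)^{2} = \left(15 + \frac{7}{2} \cdot 2\right)^{2} = \left(15 + 7\right)^{2} = 22^{2} = 484$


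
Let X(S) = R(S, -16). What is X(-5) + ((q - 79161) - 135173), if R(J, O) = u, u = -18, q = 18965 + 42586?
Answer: -152801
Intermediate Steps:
q = 61551
R(J, O) = -18
X(S) = -18
X(-5) + ((q - 79161) - 135173) = -18 + ((61551 - 79161) - 135173) = -18 + (-17610 - 135173) = -18 - 152783 = -152801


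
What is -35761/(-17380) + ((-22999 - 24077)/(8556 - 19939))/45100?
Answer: 83452548919/40556490700 ≈ 2.0577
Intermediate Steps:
-35761/(-17380) + ((-22999 - 24077)/(8556 - 19939))/45100 = -35761*(-1/17380) - 47076/(-11383)*(1/45100) = 3251/1580 - 47076*(-1/11383)*(1/45100) = 3251/1580 + (47076/11383)*(1/45100) = 3251/1580 + 11769/128343325 = 83452548919/40556490700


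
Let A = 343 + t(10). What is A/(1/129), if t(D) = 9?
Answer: 45408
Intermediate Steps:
A = 352 (A = 343 + 9 = 352)
A/(1/129) = 352/(1/129) = 352*129 = 45408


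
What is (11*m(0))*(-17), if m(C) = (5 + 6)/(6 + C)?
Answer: -2057/6 ≈ -342.83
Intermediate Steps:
m(C) = 11/(6 + C)
(11*m(0))*(-17) = (11*(11/(6 + 0)))*(-17) = (11*(11/6))*(-17) = (121/6)*(-17) = -2057/6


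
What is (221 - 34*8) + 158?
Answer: 107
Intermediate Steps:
(221 - 34*8) + 158 = (221 - 272) + 158 = -51 + 158 = 107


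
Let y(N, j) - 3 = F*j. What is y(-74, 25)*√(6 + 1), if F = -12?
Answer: -297*√7 ≈ -785.79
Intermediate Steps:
y(N, j) = 3 - 12*j
y(-74, 25)*√(6 + 1) = (3 - 12*25)*√(6 + 1) = (3 - 300)*√7 = -297*√7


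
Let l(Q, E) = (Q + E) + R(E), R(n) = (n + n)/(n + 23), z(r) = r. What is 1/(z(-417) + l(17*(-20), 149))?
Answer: -86/52139 ≈ -0.0016494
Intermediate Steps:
R(n) = 2*n/(23 + n) (R(n) = (2*n)/(23 + n) = 2*n/(23 + n))
l(Q, E) = E + Q + 2*E/(23 + E) (l(Q, E) = (Q + E) + 2*E/(23 + E) = (E + Q) + 2*E/(23 + E) = E + Q + 2*E/(23 + E))
1/(z(-417) + l(17*(-20), 149)) = 1/(-417 + (2*149 + (23 + 149)*(149 + 17*(-20)))/(23 + 149)) = 1/(-417 + (298 + 172*(149 - 340))/172) = 1/(-417 + (298 + 172*(-191))/172) = 1/(-417 + (298 - 32852)/172) = 1/(-417 + (1/172)*(-32554)) = 1/(-417 - 16277/86) = 1/(-52139/86) = -86/52139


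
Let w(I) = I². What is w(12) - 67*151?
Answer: -9973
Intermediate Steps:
w(12) - 67*151 = 12² - 67*151 = 144 - 10117 = -9973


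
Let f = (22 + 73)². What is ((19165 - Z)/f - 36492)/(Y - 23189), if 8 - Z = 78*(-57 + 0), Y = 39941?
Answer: -329325589/151186800 ≈ -2.1783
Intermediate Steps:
f = 9025 (f = 95² = 9025)
Z = 4454 (Z = 8 - 78*(-57 + 0) = 8 - 78*(-57) = 8 - 1*(-4446) = 8 + 4446 = 4454)
((19165 - Z)/f - 36492)/(Y - 23189) = ((19165 - 1*4454)/9025 - 36492)/(39941 - 23189) = ((19165 - 4454)*(1/9025) - 36492)/16752 = (14711*(1/9025) - 36492)*(1/16752) = (14711/9025 - 36492)*(1/16752) = -329325589/9025*1/16752 = -329325589/151186800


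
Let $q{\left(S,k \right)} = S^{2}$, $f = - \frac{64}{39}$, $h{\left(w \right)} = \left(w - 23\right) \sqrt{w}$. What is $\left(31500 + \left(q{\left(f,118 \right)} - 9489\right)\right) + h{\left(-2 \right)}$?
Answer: $\frac{33482827}{1521} - 25 i \sqrt{2} \approx 22014.0 - 35.355 i$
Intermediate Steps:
$h{\left(w \right)} = \sqrt{w} \left(-23 + w\right)$ ($h{\left(w \right)} = \left(-23 + w\right) \sqrt{w} = \sqrt{w} \left(-23 + w\right)$)
$f = - \frac{64}{39}$ ($f = \left(-64\right) \frac{1}{39} = - \frac{64}{39} \approx -1.641$)
$\left(31500 + \left(q{\left(f,118 \right)} - 9489\right)\right) + h{\left(-2 \right)} = \left(31500 + \left(\left(- \frac{64}{39}\right)^{2} - 9489\right)\right) + \sqrt{-2} \left(-23 - 2\right) = \left(31500 + \left(\frac{4096}{1521} - 9489\right)\right) + i \sqrt{2} \left(-25\right) = \left(31500 - \frac{14428673}{1521}\right) - 25 i \sqrt{2} = \frac{33482827}{1521} - 25 i \sqrt{2}$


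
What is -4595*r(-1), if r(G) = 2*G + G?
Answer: 13785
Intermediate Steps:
r(G) = 3*G
-4595*r(-1) = -13785*(-1) = -4595*(-3) = 13785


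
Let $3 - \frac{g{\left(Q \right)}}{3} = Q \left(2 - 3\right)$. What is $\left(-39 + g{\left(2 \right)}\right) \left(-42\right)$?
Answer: $1008$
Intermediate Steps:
$g{\left(Q \right)} = 9 + 3 Q$ ($g{\left(Q \right)} = 9 - 3 Q \left(2 - 3\right) = 9 - 3 Q \left(-1\right) = 9 - 3 \left(- Q\right) = 9 + 3 Q$)
$\left(-39 + g{\left(2 \right)}\right) \left(-42\right) = \left(-39 + \left(9 + 3 \cdot 2\right)\right) \left(-42\right) = \left(-39 + \left(9 + 6\right)\right) \left(-42\right) = \left(-39 + 15\right) \left(-42\right) = \left(-24\right) \left(-42\right) = 1008$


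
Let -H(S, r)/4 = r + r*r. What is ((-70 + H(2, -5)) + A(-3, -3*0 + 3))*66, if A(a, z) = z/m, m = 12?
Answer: -19767/2 ≈ -9883.5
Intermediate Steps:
A(a, z) = z/12
H(S, r) = -4*r - 4*r**2 (H(S, r) = -4*(r + r*r) = -4*(r + r**2) = -4*r - 4*r**2)
((-70 + H(2, -5)) + A(-3, -3*0 + 3))*66 = ((-70 - 4*(-5)*(1 - 5)) + (-3*0 + 3)/12)*66 = ((-70 - 4*(-5)*(-4)) + (0 + 3)/12)*66 = ((-70 - 80) + (1/12)*3)*66 = (-150 + 1/4)*66 = -599/4*66 = -19767/2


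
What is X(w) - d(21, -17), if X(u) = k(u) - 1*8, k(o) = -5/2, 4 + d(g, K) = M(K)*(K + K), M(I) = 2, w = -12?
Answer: 123/2 ≈ 61.500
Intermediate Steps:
d(g, K) = -4 + 4*K (d(g, K) = -4 + 2*(K + K) = -4 + 2*(2*K) = -4 + 4*K)
k(o) = -5/2 (k(o) = -5*½ = -5/2)
X(u) = -21/2 (X(u) = -5/2 - 1*8 = -5/2 - 8 = -21/2)
X(w) - d(21, -17) = -21/2 - (-4 + 4*(-17)) = -21/2 - (-4 - 68) = -21/2 - 1*(-72) = -21/2 + 72 = 123/2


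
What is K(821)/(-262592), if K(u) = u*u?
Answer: -674041/262592 ≈ -2.5669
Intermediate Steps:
K(u) = u²
K(821)/(-262592) = 821²/(-262592) = 674041*(-1/262592) = -674041/262592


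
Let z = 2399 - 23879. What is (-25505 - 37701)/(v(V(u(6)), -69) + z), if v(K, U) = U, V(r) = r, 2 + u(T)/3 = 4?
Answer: 5746/1959 ≈ 2.9331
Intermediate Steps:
u(T) = 6 (u(T) = -6 + 3*4 = -6 + 12 = 6)
z = -21480
(-25505 - 37701)/(v(V(u(6)), -69) + z) = (-25505 - 37701)/(-69 - 21480) = -63206/(-21549) = -63206*(-1/21549) = 5746/1959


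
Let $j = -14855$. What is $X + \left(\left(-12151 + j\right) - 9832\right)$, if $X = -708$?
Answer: $-37546$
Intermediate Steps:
$X + \left(\left(-12151 + j\right) - 9832\right) = -708 - 36838 = -37546$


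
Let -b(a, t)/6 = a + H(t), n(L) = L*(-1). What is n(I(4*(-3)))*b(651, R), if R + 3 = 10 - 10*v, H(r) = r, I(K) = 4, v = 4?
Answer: 14832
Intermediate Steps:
R = -33 (R = -3 + (10 - 10*4) = -3 + (10 - 40) = -3 - 30 = -33)
n(L) = -L
b(a, t) = -6*a - 6*t (b(a, t) = -6*(a + t) = -6*a - 6*t)
n(I(4*(-3)))*b(651, R) = (-1*4)*(-6*651 - 6*(-33)) = -4*(-3906 + 198) = -4*(-3708) = 14832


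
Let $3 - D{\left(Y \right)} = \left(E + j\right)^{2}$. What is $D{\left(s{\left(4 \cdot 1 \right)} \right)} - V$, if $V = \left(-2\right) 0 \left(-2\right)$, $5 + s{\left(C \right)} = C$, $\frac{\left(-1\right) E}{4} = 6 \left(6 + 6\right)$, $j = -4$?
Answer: $-85261$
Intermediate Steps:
$E = -288$ ($E = - 4 \cdot 6 \left(6 + 6\right) = - 4 \cdot 6 \cdot 12 = \left(-4\right) 72 = -288$)
$s{\left(C \right)} = -5 + C$
$D{\left(Y \right)} = -85261$ ($D{\left(Y \right)} = 3 - \left(-288 - 4\right)^{2} = 3 - \left(-292\right)^{2} = 3 - 85264 = -85261$)
$V = 0$ ($V = 0 \left(-2\right) = 0$)
$D{\left(s{\left(4 \cdot 1 \right)} \right)} - V = -85261 - 0 = -85261 + 0 = -85261$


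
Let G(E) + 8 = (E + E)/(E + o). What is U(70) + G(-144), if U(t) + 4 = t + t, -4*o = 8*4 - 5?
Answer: 8704/67 ≈ 129.91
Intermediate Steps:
o = -27/4 (o = -(8*4 - 5)/4 = -(32 - 5)/4 = -¼*27 = -27/4 ≈ -6.7500)
G(E) = -8 + 2*E/(-27/4 + E) (G(E) = -8 + (E + E)/(E - 27/4) = -8 + (2*E)/(-27/4 + E) = -8 + 2*E/(-27/4 + E))
U(t) = -4 + 2*t (U(t) = -4 + (t + t) = -4 + 2*t)
U(70) + G(-144) = (-4 + 2*70) + 24*(9 - 1*(-144))/(-27 + 4*(-144)) = (-4 + 140) + 24*(9 + 144)/(-27 - 576) = 136 + 24*153/(-603) = 136 + 24*(-1/603)*153 = 136 - 408/67 = 8704/67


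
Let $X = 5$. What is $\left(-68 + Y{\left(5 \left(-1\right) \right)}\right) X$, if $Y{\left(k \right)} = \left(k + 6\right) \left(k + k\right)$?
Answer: $-390$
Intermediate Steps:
$Y{\left(k \right)} = 2 k \left(6 + k\right)$ ($Y{\left(k \right)} = \left(6 + k\right) 2 k = 2 k \left(6 + k\right)$)
$\left(-68 + Y{\left(5 \left(-1\right) \right)}\right) X = \left(-68 + 2 \cdot 5 \left(-1\right) \left(6 + 5 \left(-1\right)\right)\right) 5 = \left(-68 + 2 \left(-5\right) \left(6 - 5\right)\right) 5 = \left(-68 + 2 \left(-5\right) 1\right) 5 = \left(-68 - 10\right) 5 = \left(-78\right) 5 = -390$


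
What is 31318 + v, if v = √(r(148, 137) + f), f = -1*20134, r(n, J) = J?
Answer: 31318 + I*√19997 ≈ 31318.0 + 141.41*I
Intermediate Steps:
f = -20134
v = I*√19997 (v = √(137 - 20134) = √(-19997) = I*√19997 ≈ 141.41*I)
31318 + v = 31318 + I*√19997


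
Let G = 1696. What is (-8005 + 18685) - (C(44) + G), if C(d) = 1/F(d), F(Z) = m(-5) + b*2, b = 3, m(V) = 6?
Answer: 107807/12 ≈ 8983.9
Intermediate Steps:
F(Z) = 12 (F(Z) = 6 + 3*2 = 6 + 6 = 12)
C(d) = 1/12
(-8005 + 18685) - (C(44) + G) = (-8005 + 18685) - (1/12 + 1696) = 10680 - 1*20353/12 = 10680 - 20353/12 = 107807/12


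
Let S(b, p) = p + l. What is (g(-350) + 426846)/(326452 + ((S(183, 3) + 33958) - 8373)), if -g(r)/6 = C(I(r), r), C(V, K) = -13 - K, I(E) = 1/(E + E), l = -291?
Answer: 424824/351749 ≈ 1.2077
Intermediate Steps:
I(E) = 1/(2*E)
S(b, p) = -291 + p (S(b, p) = p - 291 = -291 + p)
g(r) = 78 + 6*r (g(r) = -6*(-13 - r) = 78 + 6*r)
(g(-350) + 426846)/(326452 + ((S(183, 3) + 33958) - 8373)) = ((78 + 6*(-350)) + 426846)/(326452 + (((-291 + 3) + 33958) - 8373)) = ((78 - 2100) + 426846)/(326452 + ((-288 + 33958) - 8373)) = (-2022 + 426846)/(326452 + (33670 - 8373)) = 424824/(326452 + 25297) = 424824/351749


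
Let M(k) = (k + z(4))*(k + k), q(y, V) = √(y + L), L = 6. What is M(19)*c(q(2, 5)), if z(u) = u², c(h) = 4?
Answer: 5320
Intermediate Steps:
q(y, V) = √(6 + y) (q(y, V) = √(y + 6) = √(6 + y))
M(k) = 2*k*(16 + k) (M(k) = (k + 4²)*(k + k) = (k + 16)*(2*k) = (16 + k)*(2*k) = 2*k*(16 + k))
M(19)*c(q(2, 5)) = (2*19*(16 + 19))*4 = (2*19*35)*4 = 1330*4 = 5320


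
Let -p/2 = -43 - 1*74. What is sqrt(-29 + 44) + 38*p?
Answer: 8892 + sqrt(15) ≈ 8895.9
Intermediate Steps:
p = 234 (p = -2*(-43 - 1*74) = -2*(-43 - 74) = -2*(-117) = 234)
sqrt(-29 + 44) + 38*p = sqrt(-29 + 44) + 38*234 = sqrt(15) + 8892 = 8892 + sqrt(15)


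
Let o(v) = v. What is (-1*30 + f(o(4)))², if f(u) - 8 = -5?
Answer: 729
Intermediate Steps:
f(u) = 3 (f(u) = 8 - 5 = 3)
(-1*30 + f(o(4)))² = (-1*30 + 3)² = (-30 + 3)² = (-27)² = 729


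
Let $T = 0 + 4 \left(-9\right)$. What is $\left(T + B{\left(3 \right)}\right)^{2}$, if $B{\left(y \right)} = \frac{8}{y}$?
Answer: $\frac{10000}{9} \approx 1111.1$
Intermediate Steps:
$T = -36$ ($T = 0 - 36 = -36$)
$\left(T + B{\left(3 \right)}\right)^{2} = \left(-36 + \frac{8}{3}\right)^{2} = \left(- \frac{100}{3}\right)^{2} = \frac{10000}{9}$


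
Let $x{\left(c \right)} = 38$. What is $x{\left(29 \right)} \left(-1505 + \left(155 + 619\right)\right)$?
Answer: $-27778$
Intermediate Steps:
$x{\left(29 \right)} \left(-1505 + \left(155 + 619\right)\right) = 38 \left(-1505 + \left(155 + 619\right)\right) = 38 \left(-1505 + 774\right) = 38 \left(-731\right) = -27778$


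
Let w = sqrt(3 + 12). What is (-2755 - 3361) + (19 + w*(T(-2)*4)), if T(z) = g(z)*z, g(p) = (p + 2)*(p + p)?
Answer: -6097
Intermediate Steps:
g(p) = 2*p*(2 + p) (g(p) = (2 + p)*(2*p) = 2*p*(2 + p))
T(z) = 2*z**2*(2 + z) (T(z) = (2*z*(2 + z))*z = 2*z**2*(2 + z))
w = sqrt(15) ≈ 3.8730
(-2755 - 3361) + (19 + w*(T(-2)*4)) = (-2755 - 3361) + (19 + sqrt(15)*((2*(-2)**2*(2 - 2))*4)) = -6116 + (19 + sqrt(15)*((2*4*0)*4)) = -6116 + (19 + sqrt(15)*(0*4)) = -6116 + (19 + sqrt(15)*0) = -6116 + (19 + 0) = -6116 + 19 = -6097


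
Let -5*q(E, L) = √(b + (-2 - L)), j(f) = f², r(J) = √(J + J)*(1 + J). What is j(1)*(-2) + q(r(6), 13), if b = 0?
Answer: -2 - I*√15/5 ≈ -2.0 - 0.7746*I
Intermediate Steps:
r(J) = √2*√J*(1 + J) (r(J) = √(2*J)*(1 + J) = (√2*√J)*(1 + J) = √2*√J*(1 + J))
q(E, L) = -√(-2 - L)/5 (q(E, L) = -√(0 + (-2 - L))/5 = -√(-2 - L)/5)
j(1)*(-2) + q(r(6), 13) = 1²*(-2) - √(-2 - 1*13)/5 = 1*(-2) - √(-2 - 13)/5 = -2 - I*√15/5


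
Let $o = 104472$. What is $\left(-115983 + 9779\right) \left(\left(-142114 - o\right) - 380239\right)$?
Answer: $66571322300$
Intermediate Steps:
$\left(-115983 + 9779\right) \left(\left(-142114 - o\right) - 380239\right) = \left(-115983 + 9779\right) \left(\left(-142114 - 104472\right) - 380239\right) = - 106204 \left(\left(-142114 - 104472\right) - 380239\right) = - 106204 \left(-246586 - 380239\right) = \left(-106204\right) \left(-626825\right) = 66571322300$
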